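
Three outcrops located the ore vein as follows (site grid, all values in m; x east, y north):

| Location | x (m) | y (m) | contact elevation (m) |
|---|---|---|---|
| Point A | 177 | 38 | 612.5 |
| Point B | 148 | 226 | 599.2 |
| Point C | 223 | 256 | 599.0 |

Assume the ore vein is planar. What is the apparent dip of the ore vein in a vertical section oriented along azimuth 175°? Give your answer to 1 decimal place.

3.9°

Let the plane be z = a·x + b·y + c.
Point B−Point A: −29a + 188b = −13.3;  Point C−Point A: 46a + 218b = −13.5.
Solving gives a = 0.02414, b = −0.06702.
Unit vector along 175° is (sin 175°, cos 175°) = (0.0872, -0.9962).
Slope in that direction = a·(0.0872) + b·(-0.9962) = 0.06887.
Apparent dip = arctan|0.06887| = 3.9° (true dip is 4.1°, so apparent ≤ true as expected).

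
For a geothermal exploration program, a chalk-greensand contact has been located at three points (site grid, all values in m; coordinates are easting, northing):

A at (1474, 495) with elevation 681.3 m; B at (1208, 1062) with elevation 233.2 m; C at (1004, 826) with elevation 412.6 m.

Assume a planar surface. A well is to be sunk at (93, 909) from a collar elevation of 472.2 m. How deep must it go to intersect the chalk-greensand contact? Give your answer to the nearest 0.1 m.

144.9 m

Two edge vectors: A→B = (-266, 567, -448.1), A→C = (-470, 331, -268.7).
Normal n = (A→B) × (A→C) = (-4031.8, 139132.8, 178444).
So ∂z/∂easting = −n_x/n_z = 0.022594 and ∂z/∂northing = −n_y/n_z = −0.779700.
Intercept c from A: 681.3 − 33.30 + 385.95 = 1033.95.
At (93, 909): z_contact = 2.10 − 708.75 + 1033.95 = 327.30 m.
Depth below ground = 472.2 − 327.30 = 144.9 m.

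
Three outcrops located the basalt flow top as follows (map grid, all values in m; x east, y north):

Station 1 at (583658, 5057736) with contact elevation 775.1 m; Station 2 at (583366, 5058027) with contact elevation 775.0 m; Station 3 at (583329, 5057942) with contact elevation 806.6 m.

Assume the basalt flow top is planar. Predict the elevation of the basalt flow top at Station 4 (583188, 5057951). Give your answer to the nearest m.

841 m

Let the plane be z = a·x + b·y + c.
Station 2−Station 1: −292a + 291b = −0.1;  Station 3−Station 1: −329a + 206b = 31.5.
Solving gives a = −0.25815888, b = −0.25938966.
Then c = 775.1 − a·583658 − b·5057736 = 1463376.04.
At (583188, 5057951): z = −150555.2 − 1311980.2 + 1463376.04 = 840.7 m.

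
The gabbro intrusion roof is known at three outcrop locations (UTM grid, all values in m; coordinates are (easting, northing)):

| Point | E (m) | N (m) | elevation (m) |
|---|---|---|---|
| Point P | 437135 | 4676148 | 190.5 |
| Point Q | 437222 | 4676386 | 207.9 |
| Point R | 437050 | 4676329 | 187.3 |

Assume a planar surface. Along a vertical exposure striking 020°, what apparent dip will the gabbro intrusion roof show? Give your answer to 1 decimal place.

3.9°

Two edge vectors: Point P→Point Q = (87, 238, 17.4), Point P→Point R = (-85, 181, -3.2).
Normal n = (Point P→Point Q) × (Point P→Point R) = (-3911, -1200.6, 35977).
So ∂z/∂E = −n_x/n_z = 0.10871 and ∂z/∂N = −n_y/n_z = 0.03337.
Unit vector along 020° is (sin 20°, cos 20°) = (0.3420, 0.9397).
Slope in that direction = a·(0.3420) + b·(0.9397) = 0.06854.
Apparent dip = arctan|0.06854| = 3.9° (true dip is 6.5°, so apparent ≤ true as expected).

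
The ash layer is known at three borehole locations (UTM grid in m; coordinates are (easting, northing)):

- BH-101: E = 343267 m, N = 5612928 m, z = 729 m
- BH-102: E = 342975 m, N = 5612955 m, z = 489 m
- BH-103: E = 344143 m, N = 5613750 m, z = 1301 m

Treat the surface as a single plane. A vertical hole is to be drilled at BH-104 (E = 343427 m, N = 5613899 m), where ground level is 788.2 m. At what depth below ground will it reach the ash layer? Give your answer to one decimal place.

Two edge vectors: BH-101→BH-102 = (-292, 27, -240), BH-101→BH-103 = (876, 822, 572).
Normal n = (BH-101→BH-102) × (BH-101→BH-103) = (212724, -43216, -263676).
So ∂z/∂E = −n_x/n_z = 0.806762845 and ∂z/∂N = −n_y/n_z = −0.163898117.
Intercept c from BH-101: 729 − 276935.06 + 919948.33 = 643742.27.
At (343427, 5613899): z_contact = 277064.14 − 920107.48 + 643742.27 = 698.94 m.
Depth below ground = 788.2 − 698.94 = 89.3 m.

89.3 m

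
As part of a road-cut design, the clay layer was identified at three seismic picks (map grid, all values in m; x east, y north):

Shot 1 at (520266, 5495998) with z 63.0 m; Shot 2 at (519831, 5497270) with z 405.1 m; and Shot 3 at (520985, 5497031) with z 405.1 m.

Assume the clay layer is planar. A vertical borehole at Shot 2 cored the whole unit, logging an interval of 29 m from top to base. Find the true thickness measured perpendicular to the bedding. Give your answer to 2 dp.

27.81 m

Two edge vectors: Shot 1→Shot 2 = (-435, 1272, 342.1), Shot 1→Shot 3 = (719, 1033, 342.1).
Normal n = (Shot 1→Shot 2) × (Shot 1→Shot 3) = (81761.9, 394783.4, -1363923).
So ∂z/∂x = −n_x/n_z = 0.05995 and ∂z/∂y = −n_y/n_z = 0.28945.
|∇z| = √(a²+b²) = 0.29559, so dip δ = arctan(0.29559) = 16.47°.
True thickness = vertical thickness × cos δ = 29 × cos 16.47° = 27.81 m.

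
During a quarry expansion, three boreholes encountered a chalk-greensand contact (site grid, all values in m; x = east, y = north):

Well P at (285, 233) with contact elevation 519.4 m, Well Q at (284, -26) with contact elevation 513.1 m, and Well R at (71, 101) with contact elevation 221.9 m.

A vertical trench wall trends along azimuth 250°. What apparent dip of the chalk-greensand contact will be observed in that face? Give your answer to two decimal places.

Two edge vectors: Well P→Well Q = (-1, -259, -6.3), Well P→Well R = (-214, -132, -297.5).
Normal n = (Well P→Well Q) × (Well P→Well R) = (76220.9, 1050.7, -55294).
So ∂z/∂x = −n_x/n_z = 1.37847 and ∂z/∂y = −n_y/n_z = 0.01900.
Unit vector along 250° is (sin 250°, cos 250°) = (-0.9397, -0.3420).
Slope in that direction = a·(-0.9397) + b·(-0.3420) = −1.30183.
Apparent dip = arctan|1.30183| = 52.47° (true dip is 54.0°, so apparent ≤ true as expected).

52.47°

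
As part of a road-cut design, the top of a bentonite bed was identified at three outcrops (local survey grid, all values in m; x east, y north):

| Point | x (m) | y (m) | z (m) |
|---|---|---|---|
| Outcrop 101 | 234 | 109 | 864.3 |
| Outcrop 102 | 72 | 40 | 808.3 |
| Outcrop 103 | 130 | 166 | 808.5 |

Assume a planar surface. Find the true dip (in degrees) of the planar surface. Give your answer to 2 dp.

25.26°

Two edge vectors: Outcrop 101→Outcrop 102 = (-162, -69, -56), Outcrop 101→Outcrop 103 = (-104, 57, -55.8).
Normal n = (Outcrop 101→Outcrop 102) × (Outcrop 101→Outcrop 103) = (7042.2, -3215.6, -16410).
So ∂z/∂x = −n_x/n_z = 0.42914 and ∂z/∂y = −n_y/n_z = −0.19595.
Gradient magnitude |∇z| = √(a² + b²) = √(0.18416 + 0.03840) = 0.47176.
True dip = arctan(0.47176) = 25.26°, dipping toward WNW (azimuth ≈ 295°).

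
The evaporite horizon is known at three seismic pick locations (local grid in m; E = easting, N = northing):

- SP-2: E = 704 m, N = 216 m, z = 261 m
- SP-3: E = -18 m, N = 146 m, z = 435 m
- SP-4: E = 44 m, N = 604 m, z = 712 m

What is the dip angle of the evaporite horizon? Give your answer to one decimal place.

35.5°

Two edge vectors: SP-2→SP-3 = (-722, -70, 174), SP-2→SP-4 = (-660, 388, 451).
Normal n = (SP-2→SP-3) × (SP-2→SP-4) = (-99082, 210782, -326336).
So ∂z/∂E = −n_x/n_z = −0.30362 and ∂z/∂N = −n_y/n_z = 0.64590.
Gradient magnitude |∇z| = √(a² + b²) = √(0.09218 + 0.41719) = 0.71371.
True dip = arctan(0.71371) = 35.5°, dipping toward SSE (azimuth ≈ 155°).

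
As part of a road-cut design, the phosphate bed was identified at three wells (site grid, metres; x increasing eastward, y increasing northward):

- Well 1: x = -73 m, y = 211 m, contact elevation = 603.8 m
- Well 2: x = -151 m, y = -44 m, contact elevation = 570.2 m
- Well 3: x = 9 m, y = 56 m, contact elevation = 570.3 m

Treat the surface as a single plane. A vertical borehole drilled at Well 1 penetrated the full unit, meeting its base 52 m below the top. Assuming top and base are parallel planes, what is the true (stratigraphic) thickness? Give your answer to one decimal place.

Let the plane be z = a·x + b·y + c.
Well 2−Well 1: −78a − 255b = −33.6;  Well 3−Well 1: 82a − 155b = −33.5.
Solving gives a = −0.10105, b = 0.16267.
|∇z| = √(a²+b²) = 0.19150, so dip δ = arctan(0.19150) = 10.84°.
True thickness = vertical thickness × cos δ = 52 × cos 10.84° = 51.1 m.

51.1 m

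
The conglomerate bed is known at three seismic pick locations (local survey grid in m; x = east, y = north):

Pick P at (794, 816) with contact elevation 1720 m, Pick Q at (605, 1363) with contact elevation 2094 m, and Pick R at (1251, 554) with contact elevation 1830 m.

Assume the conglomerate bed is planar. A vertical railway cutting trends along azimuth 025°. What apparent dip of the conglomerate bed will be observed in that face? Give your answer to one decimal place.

Let the plane be z = a·x + b·y + c.
Pick Q−Pick P: −189a + 547b = 374;  Pick R−Pick P: 457a − 262b = 110.
Solving gives a = 0.78897, b = 0.95634.
Unit vector along 025° is (sin 25°, cos 25°) = (0.4226, 0.9063).
Slope in that direction = a·(0.4226) + b·(0.9063) = 1.20017.
Apparent dip = arctan|1.20017| = 50.2° (true dip is 51.1°, so apparent ≤ true as expected).

50.2°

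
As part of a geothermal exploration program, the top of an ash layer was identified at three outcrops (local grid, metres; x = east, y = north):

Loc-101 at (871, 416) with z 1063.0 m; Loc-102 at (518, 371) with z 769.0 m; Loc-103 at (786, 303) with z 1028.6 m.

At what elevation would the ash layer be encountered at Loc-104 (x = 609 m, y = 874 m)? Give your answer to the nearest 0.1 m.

669.7 m

Let the plane be z = a·x + b·y + c.
Loc-102−Loc-101: −353a − 45b = −294;  Loc-103−Loc-101: −85a − 113b = −34.4.
Solving gives a = 0.87827, b = −0.35622.
Then c = 1063 − a·871 − b·416 = 446.21.
At (609, 874): z = 534.9 − 311.3 + 446.21 = 669.7 m.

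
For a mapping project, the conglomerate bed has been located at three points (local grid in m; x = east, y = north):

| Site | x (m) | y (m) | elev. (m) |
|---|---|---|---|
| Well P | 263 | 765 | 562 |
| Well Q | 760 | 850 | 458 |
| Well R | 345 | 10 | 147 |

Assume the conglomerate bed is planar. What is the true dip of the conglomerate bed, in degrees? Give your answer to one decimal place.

Two edge vectors: Well P→Well Q = (497, 85, -104), Well P→Well R = (82, -755, -415).
Normal n = (Well P→Well Q) × (Well P→Well R) = (-113795, 197727, -382205).
So ∂z/∂x = −n_x/n_z = −0.29773 and ∂z/∂y = −n_y/n_z = 0.51733.
Gradient magnitude |∇z| = √(a² + b²) = √(0.08864 + 0.26763) = 0.59689.
True dip = arctan(0.59689) = 30.8°, dipping toward SSE (azimuth ≈ 150°).

30.8°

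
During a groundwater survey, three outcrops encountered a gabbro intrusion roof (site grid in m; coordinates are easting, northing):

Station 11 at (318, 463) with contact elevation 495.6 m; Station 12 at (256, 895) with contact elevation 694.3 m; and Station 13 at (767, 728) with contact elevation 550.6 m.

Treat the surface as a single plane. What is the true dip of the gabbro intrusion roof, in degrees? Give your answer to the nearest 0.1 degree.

Two edge vectors: Station 11→Station 12 = (-62, 432, 198.7), Station 11→Station 13 = (449, 265, 55).
Normal n = (Station 11→Station 12) × (Station 11→Station 13) = (-28895.5, 92626.3, -210398).
So ∂z/∂easting = −n_x/n_z = −0.13734 and ∂z/∂northing = −n_y/n_z = 0.44024.
Gradient magnitude |∇z| = √(a² + b²) = √(0.01886 + 0.19381) = 0.46117.
True dip = arctan(0.46117) = 24.8°, dipping toward SSE (azimuth ≈ 163°).

24.8°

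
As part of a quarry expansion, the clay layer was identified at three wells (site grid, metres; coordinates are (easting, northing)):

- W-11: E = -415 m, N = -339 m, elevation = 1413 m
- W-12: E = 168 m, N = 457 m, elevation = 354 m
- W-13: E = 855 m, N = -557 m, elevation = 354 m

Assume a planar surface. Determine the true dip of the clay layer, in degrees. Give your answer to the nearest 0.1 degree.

48.7°

Two edge vectors: W-11→W-12 = (583, 796, -1059), W-11→W-13 = (1270, -218, -1059).
Normal n = (W-11→W-12) × (W-11→W-13) = (-1073826, -727533, -1138014).
So ∂z/∂E = −n_x/n_z = −0.94360 and ∂z/∂N = −n_y/n_z = −0.63930.
Gradient magnitude |∇z| = √(a² + b²) = √(0.89037 + 0.40871) = 1.13977.
True dip = arctan(1.13977) = 48.7°, dipping toward NE (azimuth ≈ 056°).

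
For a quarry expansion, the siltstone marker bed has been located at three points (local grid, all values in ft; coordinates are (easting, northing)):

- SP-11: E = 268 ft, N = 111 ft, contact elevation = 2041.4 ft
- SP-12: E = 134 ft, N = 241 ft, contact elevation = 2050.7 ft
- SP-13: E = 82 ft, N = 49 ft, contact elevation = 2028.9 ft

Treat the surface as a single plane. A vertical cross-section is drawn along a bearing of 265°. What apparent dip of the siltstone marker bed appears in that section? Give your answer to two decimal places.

Two edge vectors: SP-11→SP-12 = (-134, 130, 9.3), SP-11→SP-13 = (-186, -62, -12.5).
Normal n = (SP-11→SP-12) × (SP-11→SP-13) = (-1048.4, -3404.8, 32488).
So ∂z/∂E = −n_x/n_z = 0.03227 and ∂z/∂N = −n_y/n_z = 0.10480.
Unit vector along 265° is (sin 265°, cos 265°) = (-0.9962, -0.0872).
Slope in that direction = a·(-0.9962) + b·(-0.0872) = −0.04128.
Apparent dip = arctan|0.04128| = 2.36° (true dip is 6.3°, so apparent ≤ true as expected).

2.36°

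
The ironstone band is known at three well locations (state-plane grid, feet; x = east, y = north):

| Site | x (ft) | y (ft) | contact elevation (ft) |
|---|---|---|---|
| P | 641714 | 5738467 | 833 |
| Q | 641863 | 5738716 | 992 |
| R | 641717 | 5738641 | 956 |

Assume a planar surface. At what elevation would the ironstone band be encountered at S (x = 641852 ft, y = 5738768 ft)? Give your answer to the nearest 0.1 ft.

1030.2 ft

Let the plane be z = a·x + b·y + c.
Q−P: 149a + 249b = 159;  R−P: 3a + 174b = 123.
Solving gives a = −0.117597998, b = 0.708924103.
Then c = 833 − a·641714 − b·5738467 = −3991840.29.
At (641852, 5738768): z = −75480.5 + 4068351.0 − 3991840.29 = 1030.2 ft.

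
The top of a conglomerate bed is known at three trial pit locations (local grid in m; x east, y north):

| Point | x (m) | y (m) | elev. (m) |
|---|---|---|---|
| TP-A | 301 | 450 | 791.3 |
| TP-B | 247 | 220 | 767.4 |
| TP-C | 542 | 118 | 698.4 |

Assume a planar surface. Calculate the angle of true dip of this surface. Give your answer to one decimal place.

13.2°

Two edge vectors: TP-A→TP-B = (-54, -230, -23.9), TP-A→TP-C = (241, -332, -92.9).
Normal n = (TP-A→TP-B) × (TP-A→TP-C) = (13432.2, -10776.5, 73358).
So ∂z/∂x = −n_x/n_z = −0.18310 and ∂z/∂y = −n_y/n_z = 0.14690.
Gradient magnitude |∇z| = √(a² + b²) = √(0.03353 + 0.02158) = 0.23475.
True dip = arctan(0.23475) = 13.2°, dipping toward SE (azimuth ≈ 129°).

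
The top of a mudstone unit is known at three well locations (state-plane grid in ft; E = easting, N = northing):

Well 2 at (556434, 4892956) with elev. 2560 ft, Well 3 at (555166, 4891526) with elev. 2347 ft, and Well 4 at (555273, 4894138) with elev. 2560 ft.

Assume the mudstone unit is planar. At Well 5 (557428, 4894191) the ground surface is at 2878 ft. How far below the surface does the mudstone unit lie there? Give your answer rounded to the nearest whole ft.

142 ft

Two edge vectors: Well 2→Well 3 = (-1268, -1430, -213), Well 2→Well 4 = (-1161, 1182, 0).
Normal n = (Well 2→Well 3) × (Well 2→Well 4) = (251766, 247293, -3159006).
So ∂z/∂E = −n_x/n_z = 0.07969785 and ∂z/∂N = −n_y/n_z = 0.07828190.
Intercept c from Well 2: 2560 − 44346.60 − 383029.91 = −424816.50.
At (557428, 4894191): z_contact = 44425.8 + 383126.6 − 424816.50 = 2735.9 ft.
Depth below ground = 2878 − 2735.9 = 142 ft.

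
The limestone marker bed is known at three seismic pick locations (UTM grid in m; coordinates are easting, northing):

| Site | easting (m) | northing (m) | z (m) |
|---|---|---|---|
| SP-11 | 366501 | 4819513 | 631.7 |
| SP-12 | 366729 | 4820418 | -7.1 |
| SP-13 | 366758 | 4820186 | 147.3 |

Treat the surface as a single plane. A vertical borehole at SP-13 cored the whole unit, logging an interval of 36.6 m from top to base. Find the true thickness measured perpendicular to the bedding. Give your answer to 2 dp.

Let the plane be z = a·easting + b·northing + c.
SP-12−SP-11: 228a + 905b = −638.8;  SP-13−SP-11: 257a + 673b = −484.4.
Solving gives a = −0.10702, b = −0.67889.
|∇z| = √(a²+b²) = 0.68728, so dip δ = arctan(0.68728) = 34.50°.
True thickness = vertical thickness × cos δ = 36.6 × cos 34.50° = 30.16 m.

30.16 m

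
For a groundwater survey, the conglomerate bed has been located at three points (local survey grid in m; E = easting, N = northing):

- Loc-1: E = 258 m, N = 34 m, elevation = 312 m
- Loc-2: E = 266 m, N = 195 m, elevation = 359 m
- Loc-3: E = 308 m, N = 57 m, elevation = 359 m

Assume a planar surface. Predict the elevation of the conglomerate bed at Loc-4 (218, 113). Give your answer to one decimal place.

Let the plane be z = a·E + b·N + c.
Loc-2−Loc-1: 8a + 161b = 47;  Loc-3−Loc-1: 50a + 23b = 47.
Solving gives a = 0.82456, b = 0.25095.
Then c = 312 − a·258 − b·34 = 90.73.
At (218, 113): z = 179.8 + 28.4 + 90.73 = 298.8 m.

298.8 m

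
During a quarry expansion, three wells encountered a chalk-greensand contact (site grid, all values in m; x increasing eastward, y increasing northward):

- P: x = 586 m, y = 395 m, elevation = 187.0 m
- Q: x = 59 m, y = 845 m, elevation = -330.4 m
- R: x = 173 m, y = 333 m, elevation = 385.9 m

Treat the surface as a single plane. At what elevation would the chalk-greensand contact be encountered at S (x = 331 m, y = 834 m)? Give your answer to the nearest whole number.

Two edge vectors: P→Q = (-527, 450, -517.4), P→R = (-413, -62, 198.9).
Normal n = (P→Q) × (P→R) = (57426.2, 318506.5, 218524).
So ∂z/∂x = −n_x/n_z = −0.26279 and ∂z/∂y = −n_y/n_z = −1.45754.
Intercept c from P: 187 + 154.00 + 575.73 = 916.72.
At (331, 834): z = −87.0 − 1215.6 + 916.72 = -385.8 m.

-386 m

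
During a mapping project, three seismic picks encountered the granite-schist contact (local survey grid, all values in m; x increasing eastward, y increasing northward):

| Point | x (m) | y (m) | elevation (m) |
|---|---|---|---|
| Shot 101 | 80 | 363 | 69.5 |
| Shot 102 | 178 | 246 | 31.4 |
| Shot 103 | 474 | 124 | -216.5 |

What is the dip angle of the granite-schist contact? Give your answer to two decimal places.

Two edge vectors: Shot 101→Shot 102 = (98, -117, -38.1), Shot 101→Shot 103 = (394, -239, -286).
Normal n = (Shot 101→Shot 102) × (Shot 101→Shot 103) = (24356.1, 13016.6, 22676).
So ∂z/∂x = −n_x/n_z = −1.07409 and ∂z/∂y = −n_y/n_z = −0.57403.
Gradient magnitude |∇z| = √(a² + b²) = √(1.15367 + 0.32951) = 1.21786.
True dip = arctan(1.21786) = 50.61°, dipping toward ENE (azimuth ≈ 062°).

50.61°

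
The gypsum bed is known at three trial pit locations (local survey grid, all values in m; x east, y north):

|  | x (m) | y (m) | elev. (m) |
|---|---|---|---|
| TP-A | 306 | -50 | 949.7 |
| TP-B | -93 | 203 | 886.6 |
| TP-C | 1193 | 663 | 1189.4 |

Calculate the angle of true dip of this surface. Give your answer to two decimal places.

12.50°

Let the plane be z = a·x + b·y + c.
TP-B−TP-A: −399a + 253b = −63.1;  TP-C−TP-A: 887a + 713b = 239.7.
Solving gives a = 0.20757, b = 0.07795.
Gradient magnitude |∇z| = √(a² + b²) = √(0.04309 + 0.00608) = 0.22173.
True dip = arctan(0.22173) = 12.50°, dipping toward WSW (azimuth ≈ 249°).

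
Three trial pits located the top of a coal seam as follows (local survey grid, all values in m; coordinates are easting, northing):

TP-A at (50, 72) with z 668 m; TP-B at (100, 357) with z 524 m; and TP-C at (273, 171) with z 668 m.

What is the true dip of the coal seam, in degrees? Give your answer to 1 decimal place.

30.9°

Let the plane be z = a·easting + b·northing + c.
TP-B−TP-A: 50a + 285b = −144;  TP-C−TP-A: 223a + 99b = 0.
Solving gives a = 0.24326, b = −0.54794.
Gradient magnitude |∇z| = √(a² + b²) = √(0.05917 + 0.30024) = 0.59951.
True dip = arctan(0.59951) = 30.9°, dipping toward NNW (azimuth ≈ 336°).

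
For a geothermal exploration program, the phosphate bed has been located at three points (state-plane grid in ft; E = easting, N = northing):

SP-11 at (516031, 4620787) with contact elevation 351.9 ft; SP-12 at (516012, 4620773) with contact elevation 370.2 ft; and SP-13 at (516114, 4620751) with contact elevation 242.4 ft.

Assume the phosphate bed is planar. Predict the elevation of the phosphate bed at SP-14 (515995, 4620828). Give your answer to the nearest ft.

407 ft

Two edge vectors: SP-11→SP-12 = (-19, -14, 18.3), SP-11→SP-13 = (83, -36, -109.5).
Normal n = (SP-11→SP-12) × (SP-11→SP-13) = (2191.8, -561.6, 1846).
So ∂z/∂E = −n_x/n_z = −1.18732394 and ∂z/∂N = −n_y/n_z = 0.30422535.
Intercept c from SP-11: 351.9 + 612695.96 − 1405760.55 = −792712.69.
At (515995, 4620828): z = −612653.2 + 1405773.0 − 792712.69 = 407.1 ft.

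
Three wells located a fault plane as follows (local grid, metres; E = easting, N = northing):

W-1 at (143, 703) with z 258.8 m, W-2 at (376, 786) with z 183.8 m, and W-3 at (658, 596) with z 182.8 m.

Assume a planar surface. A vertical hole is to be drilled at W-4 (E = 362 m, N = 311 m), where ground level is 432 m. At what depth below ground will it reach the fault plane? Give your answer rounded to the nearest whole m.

Two edge vectors: W-1→W-2 = (233, 83, -75), W-1→W-3 = (515, -107, -76).
Normal n = (W-1→W-2) × (W-1→W-3) = (-14333, -20917, -67676).
So ∂z/∂E = −n_x/n_z = −0.21179 and ∂z/∂N = −n_y/n_z = −0.30908.
Intercept c from W-1: 258.8 + 30.29 + 217.28 = 506.37.
At (362, 311): z_contact = −76.7 − 96.1 + 506.37 = 333.6 m.
Depth below ground = 432 − 333.6 = 98 m.

98 m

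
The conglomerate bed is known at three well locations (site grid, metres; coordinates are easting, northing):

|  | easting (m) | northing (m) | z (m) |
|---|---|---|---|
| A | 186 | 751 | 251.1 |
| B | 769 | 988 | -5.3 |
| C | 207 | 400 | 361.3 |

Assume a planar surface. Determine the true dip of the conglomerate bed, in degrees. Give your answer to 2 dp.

24.27°

Let the plane be z = a·easting + b·northing + c.
B−A: 583a + 237b = −256.4;  C−A: 21a − 351b = 110.2.
Solving gives a = −0.30475, b = −0.33219.
Gradient magnitude |∇z| = √(a² + b²) = √(0.09287 + 0.11035) = 0.45081.
True dip = arctan(0.45081) = 24.27°, dipping toward NE (azimuth ≈ 043°).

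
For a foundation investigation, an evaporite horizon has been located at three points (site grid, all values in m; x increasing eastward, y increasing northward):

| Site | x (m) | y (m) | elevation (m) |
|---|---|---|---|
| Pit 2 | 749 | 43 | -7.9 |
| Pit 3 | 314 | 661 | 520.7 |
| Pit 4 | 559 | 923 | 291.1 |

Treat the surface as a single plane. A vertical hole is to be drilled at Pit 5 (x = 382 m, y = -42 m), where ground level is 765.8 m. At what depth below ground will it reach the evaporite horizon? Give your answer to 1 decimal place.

395.4 m

Let the plane be z = a·x + b·y + c.
Pit 3−Pit 2: −435a + 618b = 528.6;  Pit 4−Pit 2: −190a + 880b = 299.
Solving gives a = −1.05655, b = 0.11165.
Then c = -7.9 − a·749 − b·43 = 778.65.
At (382, -42): z_contact = −403.60 − 4.69 + 778.65 = 370.36 m.
Depth below ground = 765.8 − 370.36 = 395.4 m.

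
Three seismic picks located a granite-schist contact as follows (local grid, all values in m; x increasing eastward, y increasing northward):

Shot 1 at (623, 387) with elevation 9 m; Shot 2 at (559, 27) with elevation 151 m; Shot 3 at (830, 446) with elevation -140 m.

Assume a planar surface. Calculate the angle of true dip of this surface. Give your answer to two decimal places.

Let the plane be z = a·x + b·y + c.
Shot 2−Shot 1: −64a − 360b = 142;  Shot 3−Shot 1: 207a + 59b = −149.
Solving gives a = −0.63980, b = −0.28070.
Gradient magnitude |∇z| = √(a² + b²) = √(0.40934 + 0.07879) = 0.69867.
True dip = arctan(0.69867) = 34.94°, dipping toward ENE (azimuth ≈ 066°).

34.94°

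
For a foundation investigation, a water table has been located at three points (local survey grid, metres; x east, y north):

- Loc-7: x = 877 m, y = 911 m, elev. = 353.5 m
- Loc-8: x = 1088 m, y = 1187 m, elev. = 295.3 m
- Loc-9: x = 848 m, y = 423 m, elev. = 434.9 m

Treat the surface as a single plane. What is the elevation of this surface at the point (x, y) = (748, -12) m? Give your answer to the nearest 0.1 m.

Two edge vectors: Loc-7→Loc-8 = (211, 276, -58.2), Loc-7→Loc-9 = (-29, -488, 81.4).
Normal n = (Loc-7→Loc-8) × (Loc-7→Loc-9) = (-5935.2, -15487.6, -94964).
So ∂z/∂x = −n_x/n_z = −0.062499 and ∂z/∂y = −n_y/n_z = −0.163089.
Intercept c from Loc-7: 353.5 + 54.81 + 148.57 = 556.89.
At (748, -12): z = −46.7 + 2.0 + 556.89 = 512.1 m.

512.1 m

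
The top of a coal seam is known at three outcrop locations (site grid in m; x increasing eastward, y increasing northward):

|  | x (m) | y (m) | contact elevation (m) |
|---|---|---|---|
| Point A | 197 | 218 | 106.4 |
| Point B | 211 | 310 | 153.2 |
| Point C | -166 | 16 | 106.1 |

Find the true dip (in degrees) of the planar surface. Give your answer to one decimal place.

Let the plane be z = a·x + b·y + c.
Point B−Point A: 14a + 92b = 46.8;  Point C−Point A: −363a − 202b = −0.3.
Solving gives a = −0.30836, b = 0.55562.
Gradient magnitude |∇z| = √(a² + b²) = √(0.09509 + 0.30871) = 0.63545.
True dip = arctan(0.63545) = 32.4°, dipping toward SSE (azimuth ≈ 151°).

32.4°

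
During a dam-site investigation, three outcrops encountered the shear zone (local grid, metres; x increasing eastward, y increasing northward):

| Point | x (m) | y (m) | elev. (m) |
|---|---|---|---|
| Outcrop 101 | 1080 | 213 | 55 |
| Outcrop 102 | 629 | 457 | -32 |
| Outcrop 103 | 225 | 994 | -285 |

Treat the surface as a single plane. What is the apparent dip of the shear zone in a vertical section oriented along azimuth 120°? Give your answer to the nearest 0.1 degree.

10.4°

Let the plane be z = a·x + b·y + c.
Outcrop 102−Outcrop 101: −451a + 244b = −87;  Outcrop 103−Outcrop 101: −855a + 781b = −340.
Solving gives a = −0.10454, b = −0.54978.
Unit vector along 120° is (sin 120°, cos 120°) = (0.8660, -0.5000).
Slope in that direction = a·(0.8660) + b·(-0.5000) = 0.18436.
Apparent dip = arctan|0.18436| = 10.4° (true dip is 29.2°, so apparent ≤ true as expected).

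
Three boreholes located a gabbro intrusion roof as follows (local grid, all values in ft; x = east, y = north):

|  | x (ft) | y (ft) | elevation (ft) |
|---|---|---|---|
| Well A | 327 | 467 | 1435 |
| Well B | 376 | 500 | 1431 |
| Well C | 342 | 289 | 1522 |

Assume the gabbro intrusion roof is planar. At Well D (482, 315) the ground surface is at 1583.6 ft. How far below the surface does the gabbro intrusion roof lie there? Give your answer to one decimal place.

Two edge vectors: Well A→Well B = (49, 33, -4), Well A→Well C = (15, -178, 87).
Normal n = (Well A→Well B) × (Well A→Well C) = (2159, -4323, -9217).
So ∂z/∂x = −n_x/n_z = 0.23424 and ∂z/∂y = −n_y/n_z = −0.46902.
Intercept c from Well A: 1435 − 76.60 + 219.03 = 1577.44.
At (482, 315): z_contact = 112.90 − 147.74 + 1577.44 = 1542.60 ft.
Depth below ground = 1583.6 − 1542.60 = 41.0 ft.

41.0 ft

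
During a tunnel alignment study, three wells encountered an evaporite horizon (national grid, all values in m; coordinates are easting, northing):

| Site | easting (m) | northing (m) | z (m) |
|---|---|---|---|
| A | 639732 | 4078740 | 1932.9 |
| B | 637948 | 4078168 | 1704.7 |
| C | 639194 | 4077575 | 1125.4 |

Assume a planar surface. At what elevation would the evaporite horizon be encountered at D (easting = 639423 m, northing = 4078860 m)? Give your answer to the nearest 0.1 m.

Two edge vectors: A→B = (-1784, -572, -228.2), A→C = (-538, -1165, -807.5).
Normal n = (A→B) × (A→C) = (196037, -1317808.4, 1770624).
So ∂z/∂easting = −n_x/n_z = −0.110716335 and ∂z/∂northing = −n_y/n_z = 0.744262136.
Intercept c from A: 1932.9 + 70828.78 − 3035651.74 = −2962890.06.
At (639423, 4078860): z = −70794.6 + 3035741.1 − 2962890.06 = 2056.4 m.

2056.4 m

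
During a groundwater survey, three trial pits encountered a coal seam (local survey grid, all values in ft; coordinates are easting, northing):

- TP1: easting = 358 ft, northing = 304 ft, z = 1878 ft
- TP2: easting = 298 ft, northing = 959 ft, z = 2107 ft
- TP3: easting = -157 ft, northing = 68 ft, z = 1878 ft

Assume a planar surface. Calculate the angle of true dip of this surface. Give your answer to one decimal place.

20.3°

Let the plane be z = a·easting + b·northing + c.
TP2−TP1: −60a + 655b = 229;  TP3−TP1: −515a − 236b = 0.
Solving gives a = −0.15376, b = 0.33553.
Gradient magnitude |∇z| = √(a² + b²) = √(0.02364 + 0.11258) = 0.36909.
True dip = arctan(0.36909) = 20.3°, dipping toward SSE (azimuth ≈ 155°).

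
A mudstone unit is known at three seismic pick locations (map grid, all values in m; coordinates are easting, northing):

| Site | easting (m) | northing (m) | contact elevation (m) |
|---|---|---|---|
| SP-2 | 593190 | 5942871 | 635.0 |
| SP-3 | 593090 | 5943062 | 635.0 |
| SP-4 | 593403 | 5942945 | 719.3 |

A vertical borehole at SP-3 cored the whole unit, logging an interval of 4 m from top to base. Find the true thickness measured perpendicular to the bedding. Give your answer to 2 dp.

Two edge vectors: SP-2→SP-3 = (-100, 191, 0), SP-2→SP-4 = (213, 74, 84.3).
Normal n = (SP-2→SP-3) × (SP-2→SP-4) = (16101.3, 8430, -48083).
So ∂z/∂easting = −n_x/n_z = 0.33486 and ∂z/∂northing = −n_y/n_z = 0.17532.
|∇z| = √(a²+b²) = 0.37798, so dip δ = arctan(0.37798) = 20.71°.
True thickness = vertical thickness × cos δ = 4 × cos 20.71° = 3.74 m.

3.74 m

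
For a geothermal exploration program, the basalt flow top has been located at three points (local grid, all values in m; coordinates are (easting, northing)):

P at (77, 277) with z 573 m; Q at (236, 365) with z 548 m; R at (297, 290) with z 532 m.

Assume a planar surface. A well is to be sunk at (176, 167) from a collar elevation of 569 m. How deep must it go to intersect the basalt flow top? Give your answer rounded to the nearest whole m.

21 m

Two edge vectors: P→Q = (159, 88, -25), P→R = (220, 13, -41).
Normal n = (P→Q) × (P→R) = (-3283, 1019, -17293).
So ∂z/∂E = −n_x/n_z = −0.18985 and ∂z/∂N = −n_y/n_z = 0.05893.
Intercept c from P: 573 + 14.62 − 16.32 = 571.30.
At (176, 167): z_contact = −33.4 + 9.8 + 571.30 = 547.7 m.
Depth below ground = 569 − 547.7 = 21 m.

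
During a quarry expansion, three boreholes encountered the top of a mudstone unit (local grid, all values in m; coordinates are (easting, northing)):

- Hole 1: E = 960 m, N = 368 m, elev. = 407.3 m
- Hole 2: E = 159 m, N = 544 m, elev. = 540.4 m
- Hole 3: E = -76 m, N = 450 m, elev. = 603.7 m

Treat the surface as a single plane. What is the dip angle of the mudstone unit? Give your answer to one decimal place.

14.7°

Let the plane be z = a·E + b·N + c.
Hole 2−Hole 1: −801a + 176b = 133.1;  Hole 3−Hole 1: −1036a + 82b = 196.4.
Solving gives a = −0.20276, b = −0.16652.
Gradient magnitude |∇z| = √(a² + b²) = √(0.04111 + 0.02773) = 0.26237.
True dip = arctan(0.26237) = 14.7°, dipping toward NE (azimuth ≈ 051°).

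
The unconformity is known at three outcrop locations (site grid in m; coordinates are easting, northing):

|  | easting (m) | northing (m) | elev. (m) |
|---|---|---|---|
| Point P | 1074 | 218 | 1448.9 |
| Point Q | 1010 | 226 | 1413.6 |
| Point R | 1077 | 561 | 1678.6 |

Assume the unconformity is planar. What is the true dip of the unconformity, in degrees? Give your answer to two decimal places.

Let the plane be z = a·easting + b·northing + c.
Point Q−Point P: −64a + 8b = −35.3;  Point R−Point P: 3a + 343b = 229.7.
Solving gives a = 0.63458, b = 0.66413.
Gradient magnitude |∇z| = √(a² + b²) = √(0.40269 + 0.44107) = 0.91856.
True dip = arctan(0.91856) = 42.57°, dipping toward SW (azimuth ≈ 224°).

42.57°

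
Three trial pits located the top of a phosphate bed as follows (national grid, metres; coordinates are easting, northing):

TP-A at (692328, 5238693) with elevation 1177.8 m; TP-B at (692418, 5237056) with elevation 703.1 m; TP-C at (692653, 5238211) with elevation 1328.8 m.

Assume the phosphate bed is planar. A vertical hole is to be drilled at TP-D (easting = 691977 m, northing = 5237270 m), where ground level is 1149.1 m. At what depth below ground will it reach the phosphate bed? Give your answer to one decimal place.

802.1 m

Let the plane be z = a·easting + b·northing + c.
TP-B−TP-A: 90a − 1637b = −474.7;  TP-C−TP-A: 325a − 482b = 151.
Solving gives a = 0.974106765, b = 0.343536719.
Then c = 1177.8 − a·692328 − b·5238693 = −2472906.99.
At (691977, 5237270): z_contact = 674059.48 + 1799194.55 − 2472906.99 = 347.04 m.
Depth below ground = 1149.1 − 347.04 = 802.1 m.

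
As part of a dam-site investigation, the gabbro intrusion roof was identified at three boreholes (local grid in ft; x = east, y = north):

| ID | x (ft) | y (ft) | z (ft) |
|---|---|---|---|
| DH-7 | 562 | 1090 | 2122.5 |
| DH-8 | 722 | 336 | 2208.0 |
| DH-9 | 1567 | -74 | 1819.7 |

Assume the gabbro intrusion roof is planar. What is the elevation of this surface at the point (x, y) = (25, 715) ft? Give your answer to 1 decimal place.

2518.7 ft

Let the plane be z = a·x + b·y + c.
DH-8−DH-7: 160a − 754b = 85.5;  DH-9−DH-7: 1005a − 1164b = −302.8.
Solving gives a = −0.573606, b = −0.235115.
Then c = 2122.5 − a·562 − b·1090 = 2701.14.
At (25, 715): z = −14.3 − 168.1 + 2701.14 = 2518.7 ft.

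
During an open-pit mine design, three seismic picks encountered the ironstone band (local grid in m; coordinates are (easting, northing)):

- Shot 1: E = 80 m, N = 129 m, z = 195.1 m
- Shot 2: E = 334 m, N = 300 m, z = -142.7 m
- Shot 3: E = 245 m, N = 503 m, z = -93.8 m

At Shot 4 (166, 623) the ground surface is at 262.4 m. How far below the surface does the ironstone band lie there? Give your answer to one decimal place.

296.9 m

Two edge vectors: Shot 1→Shot 2 = (254, 171, -337.8), Shot 1→Shot 3 = (165, 374, -288.9).
Normal n = (Shot 1→Shot 2) × (Shot 1→Shot 3) = (76935.3, 17643.6, 66781).
So ∂z/∂E = −n_x/n_z = −1.15205 and ∂z/∂N = −n_y/n_z = −0.26420.
Intercept c from Shot 1: 195.1 + 92.16 + 34.08 = 321.35.
At (166, 623): z_contact = −191.24 − 164.60 + 321.35 = -34.49 m.
Depth below ground = 262.4 − (-34.49) = 296.9 m.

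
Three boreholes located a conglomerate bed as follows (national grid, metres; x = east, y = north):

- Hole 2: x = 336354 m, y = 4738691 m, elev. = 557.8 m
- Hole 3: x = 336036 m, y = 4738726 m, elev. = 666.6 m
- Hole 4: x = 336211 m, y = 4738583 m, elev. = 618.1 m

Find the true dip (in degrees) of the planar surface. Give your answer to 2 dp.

20.00°

Two edge vectors: Hole 2→Hole 3 = (-318, 35, 108.8), Hole 2→Hole 4 = (-143, -108, 60.3).
Normal n = (Hole 2→Hole 3) × (Hole 2→Hole 4) = (13860.9, 3617, 39349).
So ∂z/∂x = −n_x/n_z = −0.35226 and ∂z/∂y = −n_y/n_z = −0.09192.
Gradient magnitude |∇z| = √(a² + b²) = √(0.12408 + 0.00845) = 0.36405.
True dip = arctan(0.36405) = 20.00°, dipping toward ENE (azimuth ≈ 075°).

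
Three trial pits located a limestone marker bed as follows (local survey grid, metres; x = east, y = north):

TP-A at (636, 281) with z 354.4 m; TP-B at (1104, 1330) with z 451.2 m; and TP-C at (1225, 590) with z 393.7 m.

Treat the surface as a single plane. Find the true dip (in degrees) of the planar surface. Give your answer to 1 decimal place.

4.9°

Two edge vectors: TP-A→TP-B = (468, 1049, 96.8), TP-A→TP-C = (589, 309, 39.3).
Normal n = (TP-A→TP-B) × (TP-A→TP-C) = (11314.5, 38622.8, -473249).
So ∂z/∂x = −n_x/n_z = 0.02391 and ∂z/∂y = −n_y/n_z = 0.08161.
Gradient magnitude |∇z| = √(a² + b²) = √(0.00057 + 0.00666) = 0.08504.
True dip = arctan(0.08504) = 4.9°, dipping toward SSW (azimuth ≈ 196°).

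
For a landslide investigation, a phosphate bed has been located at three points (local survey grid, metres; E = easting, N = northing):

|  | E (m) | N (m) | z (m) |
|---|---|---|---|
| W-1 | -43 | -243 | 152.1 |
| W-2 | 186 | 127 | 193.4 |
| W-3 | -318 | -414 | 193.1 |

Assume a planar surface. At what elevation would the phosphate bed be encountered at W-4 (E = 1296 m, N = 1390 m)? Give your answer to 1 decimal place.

Two edge vectors: W-1→W-2 = (229, 370, 41.3), W-1→W-3 = (-275, -171, 41).
Normal n = (W-1→W-2) × (W-1→W-3) = (22232.3, -20746.5, 62591).
So ∂z/∂E = −n_x/n_z = −0.355200 and ∂z/∂N = −n_y/n_z = 0.331461.
Intercept c from W-1: 152.1 − 15.27 + 80.55 = 217.37.
At (1296, 1390): z = −460.3 + 460.7 + 217.37 = 217.8 m.

217.8 m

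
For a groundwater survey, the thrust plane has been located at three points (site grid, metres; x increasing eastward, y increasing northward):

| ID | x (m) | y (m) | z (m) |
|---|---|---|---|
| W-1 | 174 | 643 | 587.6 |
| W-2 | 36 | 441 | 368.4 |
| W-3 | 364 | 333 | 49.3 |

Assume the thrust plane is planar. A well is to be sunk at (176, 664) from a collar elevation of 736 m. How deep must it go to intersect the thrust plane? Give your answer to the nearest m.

119 m

Let the plane be z = a·x + b·y + c.
W-2−W-1: −138a − 202b = −219.2;  W-3−W-1: 190a − 310b = −538.3.
Solving gives a = −0.50252, b = 1.42845.
Then c = 587.6 − a·174 − b·643 = −243.46.
At (176, 664): z_contact = −88.4 + 948.5 − 243.46 = 616.6 m.
Depth below ground = 736 − 616.6 = 119 m.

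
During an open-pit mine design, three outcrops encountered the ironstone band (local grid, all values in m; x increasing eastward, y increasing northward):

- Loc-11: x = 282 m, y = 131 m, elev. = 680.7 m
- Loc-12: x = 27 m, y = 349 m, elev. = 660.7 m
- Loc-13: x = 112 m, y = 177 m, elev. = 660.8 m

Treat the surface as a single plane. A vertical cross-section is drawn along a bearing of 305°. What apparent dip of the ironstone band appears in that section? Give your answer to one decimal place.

Two edge vectors: Loc-11→Loc-12 = (-255, 218, -20), Loc-11→Loc-13 = (-170, 46, -19.9).
Normal n = (Loc-11→Loc-12) × (Loc-11→Loc-13) = (-3418.2, -1674.5, 25330).
So ∂z/∂x = −n_x/n_z = 0.13495 and ∂z/∂y = −n_y/n_z = 0.06611.
Unit vector along 305° is (sin 305°, cos 305°) = (-0.8192, 0.5736).
Slope in that direction = a·(-0.8192) + b·(0.5736) = −0.07262.
Apparent dip = arctan|0.07262| = 4.2° (true dip is 8.5°, so apparent ≤ true as expected).

4.2°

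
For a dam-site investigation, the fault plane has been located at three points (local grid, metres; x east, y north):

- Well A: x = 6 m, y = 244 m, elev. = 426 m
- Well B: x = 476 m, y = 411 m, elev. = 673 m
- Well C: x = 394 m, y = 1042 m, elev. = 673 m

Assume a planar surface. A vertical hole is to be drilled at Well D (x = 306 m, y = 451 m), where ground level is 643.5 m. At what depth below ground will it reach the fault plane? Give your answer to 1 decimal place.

53.3 m

Let the plane be z = a·x + b·y + c.
Well B−Well A: 470a + 167b = 247;  Well C−Well A: 388a + 798b = 247.
Solving gives a = 0.502337, b = 0.065280.
Then c = 426 − a·6 − b·244 = 407.06.
At (306, 451): z_contact = 153.72 + 29.44 + 407.06 = 590.21 m.
Depth below ground = 643.5 − 590.21 = 53.3 m.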